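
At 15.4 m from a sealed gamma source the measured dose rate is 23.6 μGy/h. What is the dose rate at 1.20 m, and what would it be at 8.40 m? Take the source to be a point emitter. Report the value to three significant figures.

By the inverse-square law,
At 1.20 m: 23.6 × (15.4/1.20)² = 23.6 × 164.7 = 3887 μGy/h
At 8.40 m: 3887 × (1.20/8.40)² = 3887 × 0.02041 = 79.33 μGy/h.

3890 μGy/h; 79.3 μGy/h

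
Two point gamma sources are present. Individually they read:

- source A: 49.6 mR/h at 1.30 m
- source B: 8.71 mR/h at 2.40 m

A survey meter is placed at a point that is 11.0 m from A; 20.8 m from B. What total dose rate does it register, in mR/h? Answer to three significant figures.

By superposition, sum each source's inverse-square contribution:
A: 49.6 × (1.30/11.0)² = 0.6928 mR/h
B: 8.71 × (2.40/20.8)² = 0.1160 mR/h
Total = 0.6928 + 0.1160 = 0.8088 mR/h.

0.809 mR/h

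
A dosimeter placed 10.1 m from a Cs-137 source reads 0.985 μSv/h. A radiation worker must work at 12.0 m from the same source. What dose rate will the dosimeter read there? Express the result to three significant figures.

0.698 μSv/h

Intensity scales as (d₁/d₂)², so scaling from 10.1 m to 12.0 m:
(10.1/12.0)² = 0.7084, so 0.985 × 0.7084 = 0.6978 μSv/h.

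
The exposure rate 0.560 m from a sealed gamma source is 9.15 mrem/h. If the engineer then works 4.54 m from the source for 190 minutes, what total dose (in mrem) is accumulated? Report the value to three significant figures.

0.441 mrem

Using I₁d₁² = I₂d₂², rate at 4.54 m:
9.15 × (0.560/4.54)² = 9.15 × 0.01521 = 0.1392 mrem/h.
Dose = rate × time = 0.1392 mrem/h × 3.167 h = 0.4408 mrem.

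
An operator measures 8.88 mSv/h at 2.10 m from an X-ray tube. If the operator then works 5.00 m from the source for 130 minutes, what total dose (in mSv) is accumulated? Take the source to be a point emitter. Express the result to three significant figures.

3.39 mSv

Since intensity falls as 1/r², rate at 5.00 m:
8.88 × (2.10/5.00)² = 8.88 × 0.1764 = 1.566 mSv/h.
Dose = rate × time = 1.566 mSv/h × 2.167 h = 3.394 mSv.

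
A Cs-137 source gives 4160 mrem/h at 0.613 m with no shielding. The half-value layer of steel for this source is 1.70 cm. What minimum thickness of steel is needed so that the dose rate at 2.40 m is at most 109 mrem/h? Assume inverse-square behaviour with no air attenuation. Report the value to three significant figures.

2.24 cm

At 2.40 m, distance alone gives (0.613/2.40)² = 0.06524, so 4160 × 0.06524 = 271.4 mrem/h.
Further attenuation needed: 271.4/109 = 2.490.
n = log₂(2.490) = 1.316 half-value layers.
Thickness = 1.316 × 1.70 cm = 2.237 cm.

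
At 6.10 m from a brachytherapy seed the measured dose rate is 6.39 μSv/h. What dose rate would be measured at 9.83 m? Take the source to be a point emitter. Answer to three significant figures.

By the inverse-square law, scaling from 6.10 m to 9.83 m:
6.39 × (6.10/9.83)² = 6.39 × 0.3851 = 2.461 μSv/h.

2.46 μSv/h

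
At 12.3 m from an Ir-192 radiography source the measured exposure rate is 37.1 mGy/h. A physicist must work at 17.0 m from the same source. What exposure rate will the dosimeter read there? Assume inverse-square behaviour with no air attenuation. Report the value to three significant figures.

19.4 mGy/h

Since intensity falls as 1/r², scaling from 12.3 m to 17.0 m:
37.1 × (12.3/17.0)² = 37.1 × 0.5235 = 19.42 mGy/h.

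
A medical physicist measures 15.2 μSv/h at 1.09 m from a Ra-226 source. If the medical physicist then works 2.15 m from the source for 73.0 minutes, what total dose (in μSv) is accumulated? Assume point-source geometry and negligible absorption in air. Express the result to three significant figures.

Intensity scales as (d₁/d₂)², so rate at 2.15 m:
15.2 × (1.09/2.15)² = 15.2 × 0.2570 = 3.906 μSv/h.
Dose = rate × time = 3.906 μSv/h × 1.217 h = 4.754 μSv.

4.75 μSv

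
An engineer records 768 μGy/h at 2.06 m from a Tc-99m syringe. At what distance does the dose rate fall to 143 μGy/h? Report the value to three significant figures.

4.77 m

By the inverse-square law, d₂ = d₁·√(I₁/I₂).
I₁/I₂ = 768/143 = 5.371, so d₂ = 2.06 × √5.371 = 4.774 m.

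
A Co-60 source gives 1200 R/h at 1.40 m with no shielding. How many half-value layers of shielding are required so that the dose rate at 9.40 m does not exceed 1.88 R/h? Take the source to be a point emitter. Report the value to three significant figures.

3.82 half-value layers

At 9.40 m, distance alone gives 1200 × (1.40/9.40)² = 1200 × 0.02218 = 26.62 R/h.
Further attenuation needed: 26.62/1.88 = 14.16.
n = log₂(14.16) = 3.824 half-value layers.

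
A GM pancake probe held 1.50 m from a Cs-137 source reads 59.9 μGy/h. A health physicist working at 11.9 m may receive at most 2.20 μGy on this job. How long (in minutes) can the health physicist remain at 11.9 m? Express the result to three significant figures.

By the inverse-square law, rate at 11.9 m:
59.9 × (1.50/11.9)² = 59.9 × 0.01589 = 0.9518 μGy/h.
Stay time = 2.20 μGy ÷ 0.9518 μGy/h = 2.311 h = 138.7 min.

139 min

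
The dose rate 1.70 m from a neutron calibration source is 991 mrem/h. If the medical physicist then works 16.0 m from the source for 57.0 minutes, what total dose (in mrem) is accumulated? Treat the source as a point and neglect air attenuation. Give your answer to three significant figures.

10.6 mrem

By the inverse-square law, rate at 16.0 m:
(1.70/16.0)² = 0.01129, so 991 × 0.01129 = 11.19 mrem/h.
Dose = rate × time = 11.19 mrem/h × 0.9500 h = 10.63 mrem.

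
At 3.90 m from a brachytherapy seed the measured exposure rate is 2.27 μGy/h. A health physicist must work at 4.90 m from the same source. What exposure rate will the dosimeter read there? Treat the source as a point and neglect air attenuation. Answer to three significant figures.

1.44 μGy/h

Using I₁d₁² = I₂d₂², scaling from 3.90 m to 4.90 m:
(3.90/4.90)² = 0.6335, so 2.27 × 0.6335 = 1.438 μGy/h.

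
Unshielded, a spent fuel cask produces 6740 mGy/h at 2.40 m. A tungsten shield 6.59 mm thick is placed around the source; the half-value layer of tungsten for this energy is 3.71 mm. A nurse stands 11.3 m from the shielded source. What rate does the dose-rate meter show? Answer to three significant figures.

88.8 mGy/h

Distance alone: 6740 × (2.40/11.3)² = 6740 × 0.04511 = 304.0 mGy/h.
Shield: 6.59/3.71 = 1.776 half-value layers → attenuation 2^(−1.776) = 0.2920.
Combined: 304.0 × 0.2920 = 88.77 mGy/h.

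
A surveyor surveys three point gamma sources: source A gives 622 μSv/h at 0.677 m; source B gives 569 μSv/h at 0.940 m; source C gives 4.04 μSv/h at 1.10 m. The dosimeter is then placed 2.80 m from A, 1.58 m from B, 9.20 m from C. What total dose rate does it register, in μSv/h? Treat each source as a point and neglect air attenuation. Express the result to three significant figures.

Each source contributes Iᵢ·(dᵢ/rᵢ)²; contributions add.
A: 622 × (0.677/2.80)² = 36.36 μSv/h
B: 569 × (0.940/1.58)² = 201.4 μSv/h
C: 4.04 × (1.10/9.20)² = 0.05776 μSv/h
Total = 36.36 + 201.4 + 0.05776 = 237.8 μSv/h.

238 μSv/h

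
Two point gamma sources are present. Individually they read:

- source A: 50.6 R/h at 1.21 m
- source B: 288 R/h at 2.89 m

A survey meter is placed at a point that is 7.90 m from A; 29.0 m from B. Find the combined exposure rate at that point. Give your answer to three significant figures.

4.05 R/h

By superposition, sum each source's inverse-square contribution:
A: 50.6 × (1.21/7.90)² = 1.187 R/h
B: 288 × (2.89/29.0)² = 2.860 R/h
Total = 1.187 + 2.860 = 4.047 R/h.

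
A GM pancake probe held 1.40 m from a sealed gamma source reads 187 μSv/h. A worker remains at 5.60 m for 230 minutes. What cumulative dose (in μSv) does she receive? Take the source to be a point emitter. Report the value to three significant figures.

44.8 μSv

By the inverse-square law, rate at 5.60 m:
(1.40/5.60)² = 0.06250, so 187 × 0.06250 = 11.69 μSv/h.
Dose = rate × time = 11.69 μSv/h × 3.833 h = 44.81 μSv.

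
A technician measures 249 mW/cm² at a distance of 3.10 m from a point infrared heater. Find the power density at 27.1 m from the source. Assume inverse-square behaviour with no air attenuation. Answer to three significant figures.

Intensity scales as (d₁/d₂)², so the rate at 27.1 m is
249 × (3.10/27.1)² = 249 × 0.01309 = 3.259 mW/cm².

3.26 mW/cm²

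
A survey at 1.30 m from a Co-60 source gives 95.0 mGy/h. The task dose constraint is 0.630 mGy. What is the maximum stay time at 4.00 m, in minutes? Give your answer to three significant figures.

By the inverse-square law, rate at 4.00 m:
(1.30/4.00)² = 0.1056, so 95.0 × 0.1056 = 10.03 mGy/h.
Stay time = 0.630 mGy ÷ 10.03 mGy/h = 0.06281 h = 3.769 min.

3.77 min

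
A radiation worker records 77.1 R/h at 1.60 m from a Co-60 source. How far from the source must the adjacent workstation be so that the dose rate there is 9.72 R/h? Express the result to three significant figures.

Since intensity falls as 1/r², d₂ = d₁·√(I₁/I₂).
I₁/I₂ = 77.1/9.72 = 7.932, so d₂ = 1.60 × √7.932 = 4.506 m.

4.51 m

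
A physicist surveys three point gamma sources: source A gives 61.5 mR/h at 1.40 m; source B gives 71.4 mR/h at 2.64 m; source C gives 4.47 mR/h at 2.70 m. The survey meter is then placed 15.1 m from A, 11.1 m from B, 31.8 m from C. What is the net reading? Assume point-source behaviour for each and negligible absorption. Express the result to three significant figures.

By superposition, sum each source's inverse-square contribution:
A: 61.5 × (1.40/15.1)² = 0.5287 mR/h
B: 71.4 × (2.64/11.1)² = 4.039 mR/h
C: 4.47 × (2.70/31.8)² = 0.03222 mR/h
Total = 0.5287 + 4.039 + 0.03222 = 4.600 mR/h.

4.60 mR/h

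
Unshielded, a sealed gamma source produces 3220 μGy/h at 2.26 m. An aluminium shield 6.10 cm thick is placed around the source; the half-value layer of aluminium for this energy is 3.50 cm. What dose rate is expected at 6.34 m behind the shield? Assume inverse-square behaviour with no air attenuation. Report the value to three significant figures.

Distance alone: (2.26/6.34)² = 0.1271, so 3220 × 0.1271 = 409.3 μGy/h.
Shield: 6.10/3.50 = 1.743 half-value layers → attenuation 2^(−1.743) = 0.2987.
Combined: 409.3 × 0.2987 = 122.3 μGy/h.

122 μGy/h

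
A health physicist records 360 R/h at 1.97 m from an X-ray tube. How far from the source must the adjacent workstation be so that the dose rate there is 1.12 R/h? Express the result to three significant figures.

Since intensity falls as 1/r², d₂ = d₁·√(I₁/I₂).
I₁/I₂ = 360/1.12 = 321.4, so d₂ = 1.97 × √321.4 = 35.32 m.

35.3 m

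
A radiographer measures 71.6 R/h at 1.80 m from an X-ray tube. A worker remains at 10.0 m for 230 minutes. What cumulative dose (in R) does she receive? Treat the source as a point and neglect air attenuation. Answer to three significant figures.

8.89 R

Intensity scales as (d₁/d₂)², so rate at 10.0 m:
71.6 × (1.80/10.0)² = 71.6 × 0.03240 = 2.320 R/h.
Dose = rate × time = 2.320 R/h × 3.833 h = 8.893 R.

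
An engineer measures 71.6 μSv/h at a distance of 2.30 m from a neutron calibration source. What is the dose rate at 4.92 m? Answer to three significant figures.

15.6 μSv/h

Applying the 1/r² law, the rate at 4.92 m is
(2.30/4.92)² = 0.2185, so 71.6 × 0.2185 = 15.64 μSv/h.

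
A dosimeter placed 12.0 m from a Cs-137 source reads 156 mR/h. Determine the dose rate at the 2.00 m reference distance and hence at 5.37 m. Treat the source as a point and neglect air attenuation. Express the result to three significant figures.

Since intensity falls as 1/r²,
At 2.00 m: 156 × (12.0/2.00)² = 156 × 36.00 = 5616 mR/h
At 5.37 m: (2.00/5.37)² = 0.1387, so 5616 × 0.1387 = 778.9 mR/h.

5620 mR/h; 779 mR/h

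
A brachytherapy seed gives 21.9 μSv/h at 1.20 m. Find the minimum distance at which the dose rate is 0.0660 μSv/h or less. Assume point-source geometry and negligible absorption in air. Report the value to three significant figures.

Applying the 1/r² law, d₂ = d₁·√(I₁/I₂).
I₁/I₂ = 21.9/0.0660 = 331.8, so d₂ = 1.20 × √331.8 = 21.86 m.

21.9 m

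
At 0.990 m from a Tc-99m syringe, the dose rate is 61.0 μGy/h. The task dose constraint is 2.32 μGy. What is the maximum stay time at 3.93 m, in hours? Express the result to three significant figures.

By the inverse-square law, rate at 3.93 m:
61.0 × (0.990/3.93)² = 61.0 × 0.06346 = 3.871 μGy/h.
Stay time = 2.32 μGy ÷ 3.871 μGy/h = 0.5993 h.

0.599 h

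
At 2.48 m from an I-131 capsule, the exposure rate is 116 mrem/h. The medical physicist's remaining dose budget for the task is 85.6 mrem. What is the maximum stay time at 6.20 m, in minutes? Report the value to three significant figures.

Intensity scales as (d₁/d₂)², so rate at 6.20 m:
116 × (2.48/6.20)² = 116 × 0.1600 = 18.56 mrem/h.
Stay time = 85.6 mrem ÷ 18.56 mrem/h = 4.612 h = 276.7 min.

277 min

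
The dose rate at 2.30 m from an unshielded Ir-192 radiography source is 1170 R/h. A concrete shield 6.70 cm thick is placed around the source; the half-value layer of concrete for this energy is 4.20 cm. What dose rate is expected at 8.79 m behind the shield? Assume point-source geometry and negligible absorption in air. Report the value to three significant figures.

Distance alone: (2.30/8.79)² = 0.06847, so 1170 × 0.06847 = 80.11 R/h.
Shield: 6.70/4.20 = 1.595 half-value layers → attenuation 2^(−1.595) = 0.3310.
Combined: 80.11 × 0.3310 = 26.52 R/h.

26.5 R/h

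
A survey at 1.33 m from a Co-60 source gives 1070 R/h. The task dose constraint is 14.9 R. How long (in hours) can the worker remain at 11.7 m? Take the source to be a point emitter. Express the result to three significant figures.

1.08 h

Applying the 1/r² law, rate at 11.7 m:
(1.33/11.7)² = 0.01292, so 1070 × 0.01292 = 13.82 R/h.
Stay time = 14.9 R ÷ 13.82 R/h = 1.078 h.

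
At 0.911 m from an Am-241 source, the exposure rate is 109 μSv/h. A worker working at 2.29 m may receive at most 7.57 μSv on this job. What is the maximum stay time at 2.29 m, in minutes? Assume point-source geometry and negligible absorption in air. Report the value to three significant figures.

26.3 min

Using I₁d₁² = I₂d₂², rate at 2.29 m:
109 × (0.911/2.29)² = 109 × 0.1583 = 17.25 μSv/h.
Stay time = 7.57 μSv ÷ 17.25 μSv/h = 0.4388 h = 26.33 min.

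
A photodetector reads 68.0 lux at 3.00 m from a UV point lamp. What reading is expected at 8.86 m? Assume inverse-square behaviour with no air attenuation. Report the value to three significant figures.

7.80 lux

By the inverse-square law, the rate at 8.86 m is
(3.00/8.86)² = 0.1147, so 68.0 × 0.1147 = 7.800 lux.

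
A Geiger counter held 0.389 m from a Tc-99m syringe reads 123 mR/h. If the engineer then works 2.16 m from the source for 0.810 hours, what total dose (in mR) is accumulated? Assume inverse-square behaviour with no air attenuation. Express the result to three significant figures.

Intensity scales as (d₁/d₂)², so rate at 2.16 m:
(0.389/2.16)² = 0.03243, so 123 × 0.03243 = 3.989 mR/h.
Dose = rate × time = 3.989 mR/h × 0.8100 h = 3.231 mR.

3.23 mR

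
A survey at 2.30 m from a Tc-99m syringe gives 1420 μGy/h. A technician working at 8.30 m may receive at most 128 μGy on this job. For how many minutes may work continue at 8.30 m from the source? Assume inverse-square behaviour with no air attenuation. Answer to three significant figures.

Using I₁d₁² = I₂d₂², rate at 8.30 m:
(2.30/8.30)² = 0.07679, so 1420 × 0.07679 = 109.0 μGy/h.
Stay time = 128 μGy ÷ 109.0 μGy/h = 1.174 h = 70.44 min.

70.4 min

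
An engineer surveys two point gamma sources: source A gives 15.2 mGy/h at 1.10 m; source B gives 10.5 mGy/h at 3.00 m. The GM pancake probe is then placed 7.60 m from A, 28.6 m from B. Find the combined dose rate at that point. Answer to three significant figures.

0.434 mGy/h

By superposition, sum each source's inverse-square contribution:
A: 15.2 × (1.10/7.60)² = 0.3184 mGy/h
B: 10.5 × (3.00/28.6)² = 0.1155 mGy/h
Total = 0.3184 + 0.1155 = 0.4339 mGy/h.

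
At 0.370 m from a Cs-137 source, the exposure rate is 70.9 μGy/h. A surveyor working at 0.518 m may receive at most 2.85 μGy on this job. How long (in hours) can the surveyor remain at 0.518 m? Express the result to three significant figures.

Applying the 1/r² law, rate at 0.518 m:
(0.370/0.518)² = 0.5102, so 70.9 × 0.5102 = 36.17 μGy/h.
Stay time = 2.85 μGy ÷ 36.17 μGy/h = 0.07879 h.

0.0788 h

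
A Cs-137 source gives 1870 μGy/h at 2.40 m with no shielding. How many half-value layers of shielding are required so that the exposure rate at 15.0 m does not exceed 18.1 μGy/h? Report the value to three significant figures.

1.40 half-value layers

At 15.0 m, distance alone gives 1870 × (2.40/15.0)² = 1870 × 0.02560 = 47.87 μGy/h.
Further attenuation needed: 47.87/18.1 = 2.645.
n = log₂(2.645) = 1.403 half-value layers.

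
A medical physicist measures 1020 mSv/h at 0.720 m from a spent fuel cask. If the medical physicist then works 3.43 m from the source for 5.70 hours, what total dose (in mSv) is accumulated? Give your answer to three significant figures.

256 mSv

Using I₁d₁² = I₂d₂², rate at 3.43 m:
(0.720/3.43)² = 0.04406, so 1020 × 0.04406 = 44.94 mSv/h.
Dose = rate × time = 44.94 mSv/h × 5.700 h = 256.2 mSv.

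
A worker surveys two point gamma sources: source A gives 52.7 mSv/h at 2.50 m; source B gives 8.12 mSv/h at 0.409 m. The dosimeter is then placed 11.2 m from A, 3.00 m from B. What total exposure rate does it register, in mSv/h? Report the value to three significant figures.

2.78 mSv/h

By superposition, sum each source's inverse-square contribution:
A: 52.7 × (2.50/11.2)² = 2.626 mSv/h
B: 8.12 × (0.409/3.00)² = 0.1509 mSv/h
Total = 2.626 + 0.1509 = 2.777 mSv/h.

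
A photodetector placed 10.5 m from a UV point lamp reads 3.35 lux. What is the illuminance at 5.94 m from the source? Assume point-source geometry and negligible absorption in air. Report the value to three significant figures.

By the inverse-square law, scaling from 10.5 m to 5.94 m:
(10.5/5.94)² = 3.125, so 3.35 × 3.125 = 10.47 lux.

10.5 lux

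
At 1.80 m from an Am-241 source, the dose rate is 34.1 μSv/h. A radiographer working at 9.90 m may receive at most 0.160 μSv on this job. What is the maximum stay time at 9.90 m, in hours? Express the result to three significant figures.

0.142 h

By the inverse-square law, rate at 9.90 m:
34.1 × (1.80/9.90)² = 34.1 × 0.03306 = 1.127 μSv/h.
Stay time = 0.160 μSv ÷ 1.127 μSv/h = 0.1420 h.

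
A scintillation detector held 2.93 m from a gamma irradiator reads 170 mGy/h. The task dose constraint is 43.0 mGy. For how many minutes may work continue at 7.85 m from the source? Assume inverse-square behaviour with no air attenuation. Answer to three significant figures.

109 min

Intensity scales as (d₁/d₂)², so rate at 7.85 m:
170 × (2.93/7.85)² = 170 × 0.1393 = 23.68 mGy/h.
Stay time = 43.0 mGy ÷ 23.68 mGy/h = 1.816 h = 109.0 min.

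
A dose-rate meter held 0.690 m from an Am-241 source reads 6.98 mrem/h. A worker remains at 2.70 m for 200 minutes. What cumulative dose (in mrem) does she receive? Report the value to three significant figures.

1.52 mrem

Since intensity falls as 1/r², rate at 2.70 m:
(0.690/2.70)² = 0.06531, so 6.98 × 0.06531 = 0.4559 mrem/h.
Dose = rate × time = 0.4559 mrem/h × 3.333 h = 1.520 mrem.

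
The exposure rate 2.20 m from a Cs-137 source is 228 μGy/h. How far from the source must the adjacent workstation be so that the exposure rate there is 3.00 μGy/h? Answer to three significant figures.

19.2 m

Intensity scales as (d₁/d₂)², so d₂ = d₁·√(I₁/I₂).
I₁/I₂ = 228/3.00 = 76.00, so d₂ = 2.20 × √76.00 = 19.18 m.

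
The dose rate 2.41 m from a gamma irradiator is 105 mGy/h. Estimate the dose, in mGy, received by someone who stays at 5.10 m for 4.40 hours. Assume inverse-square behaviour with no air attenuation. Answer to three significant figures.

Intensity scales as (d₁/d₂)², so rate at 5.10 m:
105 × (2.41/5.10)² = 105 × 0.2233 = 23.45 mGy/h.
Dose = rate × time = 23.45 mGy/h × 4.400 h = 103.2 mGy.

103 mGy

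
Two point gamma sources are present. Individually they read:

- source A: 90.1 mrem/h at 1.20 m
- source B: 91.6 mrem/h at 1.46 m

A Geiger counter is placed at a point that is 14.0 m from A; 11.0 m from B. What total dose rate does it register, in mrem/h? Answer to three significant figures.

2.28 mrem/h

By superposition, sum each source's inverse-square contribution:
A: 90.1 × (1.20/14.0)² = 0.6620 mrem/h
B: 91.6 × (1.46/11.0)² = 1.614 mrem/h
Total = 0.6620 + 1.614 = 2.276 mrem/h.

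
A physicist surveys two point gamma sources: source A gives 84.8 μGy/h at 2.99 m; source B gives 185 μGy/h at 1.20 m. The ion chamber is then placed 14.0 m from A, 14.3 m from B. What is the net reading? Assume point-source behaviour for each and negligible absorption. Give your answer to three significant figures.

Each source contributes Iᵢ·(dᵢ/rᵢ)²; contributions add.
A: 84.8 × (2.99/14.0)² = 3.868 μGy/h
B: 185 × (1.20/14.3)² = 1.303 μGy/h
Total = 3.868 + 1.303 = 5.171 μGy/h.

5.17 μGy/h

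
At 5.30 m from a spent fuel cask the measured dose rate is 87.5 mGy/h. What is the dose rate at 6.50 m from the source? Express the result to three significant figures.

By the inverse-square law, scaling from 5.30 m to 6.50 m:
(5.30/6.50)² = 0.6649, so 87.5 × 0.6649 = 58.18 mGy/h.

58.2 mGy/h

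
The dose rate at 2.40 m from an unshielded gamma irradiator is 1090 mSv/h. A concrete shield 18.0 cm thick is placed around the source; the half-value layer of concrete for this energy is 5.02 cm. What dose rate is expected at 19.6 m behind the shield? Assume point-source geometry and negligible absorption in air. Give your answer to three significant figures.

Distance alone: (2.40/19.6)² = 0.01499, so 1090 × 0.01499 = 16.34 mSv/h.
Shield: 18.0/5.02 = 3.586 half-value layers → attenuation 2^(−3.586) = 0.08327.
Combined: 16.34 × 0.08327 = 1.361 mSv/h.

1.36 mSv/h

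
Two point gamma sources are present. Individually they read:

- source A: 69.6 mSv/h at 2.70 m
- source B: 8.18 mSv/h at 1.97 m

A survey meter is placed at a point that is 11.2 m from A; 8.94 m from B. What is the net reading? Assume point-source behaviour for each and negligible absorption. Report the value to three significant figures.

4.44 mSv/h

By superposition, sum each source's inverse-square contribution:
A: 69.6 × (2.70/11.2)² = 4.045 mSv/h
B: 8.18 × (1.97/8.94)² = 0.3972 mSv/h
Total = 4.045 + 0.3972 = 4.442 mSv/h.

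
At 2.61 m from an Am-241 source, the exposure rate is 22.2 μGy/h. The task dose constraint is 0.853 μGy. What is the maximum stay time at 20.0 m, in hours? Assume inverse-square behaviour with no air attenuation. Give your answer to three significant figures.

Using I₁d₁² = I₂d₂², rate at 20.0 m:
(2.61/20.0)² = 0.01703, so 22.2 × 0.01703 = 0.3781 μGy/h.
Stay time = 0.853 μGy ÷ 0.3781 μGy/h = 2.256 h.

2.26 h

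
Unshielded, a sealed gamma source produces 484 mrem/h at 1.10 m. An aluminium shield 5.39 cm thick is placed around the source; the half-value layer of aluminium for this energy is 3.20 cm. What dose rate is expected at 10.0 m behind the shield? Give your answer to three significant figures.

1.82 mrem/h

Distance alone: 484 × (1.10/10.0)² = 484 × 0.01210 = 5.856 mrem/h.
Shield: 5.39/3.20 = 1.684 half-value layers → attenuation 2^(−1.684) = 0.3112.
Combined: 5.856 × 0.3112 = 1.822 mrem/h.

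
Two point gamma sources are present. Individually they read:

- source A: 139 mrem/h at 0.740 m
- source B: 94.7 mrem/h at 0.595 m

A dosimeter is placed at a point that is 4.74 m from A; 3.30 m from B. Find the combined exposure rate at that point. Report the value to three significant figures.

6.47 mrem/h

Each source contributes Iᵢ·(dᵢ/rᵢ)²; contributions add.
A: 139 × (0.740/4.74)² = 3.388 mrem/h
B: 94.7 × (0.595/3.30)² = 3.079 mrem/h
Total = 3.388 + 3.079 = 6.467 mrem/h.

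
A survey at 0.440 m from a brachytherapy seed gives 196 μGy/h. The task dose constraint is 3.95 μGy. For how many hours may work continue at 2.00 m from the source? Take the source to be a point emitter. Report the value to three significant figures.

Using I₁d₁² = I₂d₂², rate at 2.00 m:
196 × (0.440/2.00)² = 196 × 0.04840 = 9.486 μGy/h.
Stay time = 3.95 μGy ÷ 9.486 μGy/h = 0.4164 h.

0.416 h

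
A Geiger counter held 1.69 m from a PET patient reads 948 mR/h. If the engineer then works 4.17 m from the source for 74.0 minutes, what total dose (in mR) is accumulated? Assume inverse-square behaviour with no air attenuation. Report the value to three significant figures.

Using I₁d₁² = I₂d₂², rate at 4.17 m:
(1.69/4.17)² = 0.1642, so 948 × 0.1642 = 155.7 mR/h.
Dose = rate × time = 155.7 mR/h × 1.233 h = 192.0 mR.

192 mR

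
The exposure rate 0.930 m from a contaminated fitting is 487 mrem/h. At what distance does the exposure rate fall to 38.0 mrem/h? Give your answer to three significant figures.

Applying the 1/r² law, d₂ = d₁·√(I₁/I₂).
I₁/I₂ = 487/38.0 = 12.82, so d₂ = 0.930 × √12.82 = 3.330 m.

3.33 m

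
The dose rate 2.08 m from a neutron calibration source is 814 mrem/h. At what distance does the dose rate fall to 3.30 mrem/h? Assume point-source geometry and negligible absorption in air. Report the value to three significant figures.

Using I₁d₁² = I₂d₂², d₂ = d₁·√(I₁/I₂).
I₁/I₂ = 814/3.30 = 246.7, so d₂ = 2.08 × √246.7 = 32.67 m.

32.7 m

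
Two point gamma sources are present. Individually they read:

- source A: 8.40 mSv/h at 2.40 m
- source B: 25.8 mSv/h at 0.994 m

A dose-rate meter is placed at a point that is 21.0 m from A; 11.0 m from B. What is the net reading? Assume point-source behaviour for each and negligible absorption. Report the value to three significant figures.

By superposition, sum each source's inverse-square contribution:
A: 8.40 × (2.40/21.0)² = 0.1097 mSv/h
B: 25.8 × (0.994/11.0)² = 0.2107 mSv/h
Total = 0.1097 + 0.2107 = 0.3204 mSv/h.

0.320 mSv/h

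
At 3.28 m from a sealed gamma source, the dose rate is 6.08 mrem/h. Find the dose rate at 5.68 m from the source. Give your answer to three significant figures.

Applying the 1/r² law, the rate at 5.68 m is
(3.28/5.68)² = 0.3335, so 6.08 × 0.3335 = 2.028 mrem/h.

2.03 mrem/h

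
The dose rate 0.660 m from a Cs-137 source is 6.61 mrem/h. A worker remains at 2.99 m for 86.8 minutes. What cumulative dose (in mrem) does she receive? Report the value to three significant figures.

Intensity scales as (d₁/d₂)², so rate at 2.99 m:
6.61 × (0.660/2.99)² = 6.61 × 0.04872 = 0.3220 mrem/h.
Dose = rate × time = 0.3220 mrem/h × 1.447 h = 0.4659 mrem.

0.466 mrem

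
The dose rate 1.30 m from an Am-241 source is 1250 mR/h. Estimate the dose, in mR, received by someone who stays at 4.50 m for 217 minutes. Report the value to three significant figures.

Since intensity falls as 1/r², rate at 4.50 m:
1250 × (1.30/4.50)² = 1250 × 0.08346 = 104.3 mR/h.
Dose = rate × time = 104.3 mR/h × 3.617 h = 377.3 mR.

377 mR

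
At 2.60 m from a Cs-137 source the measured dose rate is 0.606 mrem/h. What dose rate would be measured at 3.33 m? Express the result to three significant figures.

Since intensity falls as 1/r², scaling from 2.60 m to 3.33 m:
0.606 × (2.60/3.33)² = 0.606 × 0.6096 = 0.3694 mrem/h.

0.369 mrem/h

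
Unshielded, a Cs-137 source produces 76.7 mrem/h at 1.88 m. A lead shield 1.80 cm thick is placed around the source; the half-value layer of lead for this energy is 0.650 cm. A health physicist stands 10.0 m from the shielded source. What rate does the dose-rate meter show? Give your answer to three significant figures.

Distance alone: (1.88/10.0)² = 0.03534, so 76.7 × 0.03534 = 2.711 mrem/h.
Shield: 1.80/0.650 = 2.769 half-value layers → attenuation 2^(−2.769) = 0.1467.
Combined: 2.711 × 0.1467 = 0.3977 mrem/h.

0.398 mrem/h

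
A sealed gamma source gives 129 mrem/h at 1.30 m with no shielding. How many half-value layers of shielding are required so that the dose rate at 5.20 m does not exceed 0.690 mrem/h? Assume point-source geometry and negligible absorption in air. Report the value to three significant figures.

At 5.20 m, distance alone gives 129 × (1.30/5.20)² = 129 × 0.06250 = 8.062 mrem/h.
Further attenuation needed: 8.062/0.690 = 11.68.
n = log₂(11.68) = 3.546 half-value layers.

3.55 half-value layers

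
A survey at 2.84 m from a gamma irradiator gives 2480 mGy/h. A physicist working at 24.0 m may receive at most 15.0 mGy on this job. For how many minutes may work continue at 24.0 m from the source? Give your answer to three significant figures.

Using I₁d₁² = I₂d₂², rate at 24.0 m:
2480 × (2.84/24.0)² = 2480 × 0.01400 = 34.72 mGy/h.
Stay time = 15.0 mGy ÷ 34.72 mGy/h = 0.4320 h = 25.92 min.

25.9 min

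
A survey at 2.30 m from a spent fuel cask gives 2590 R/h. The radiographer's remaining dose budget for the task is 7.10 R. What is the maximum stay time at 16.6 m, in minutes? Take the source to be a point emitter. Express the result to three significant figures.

Intensity scales as (d₁/d₂)², so rate at 16.6 m:
(2.30/16.6)² = 0.01920, so 2590 × 0.01920 = 49.73 R/h.
Stay time = 7.10 R ÷ 49.73 R/h = 0.1428 h = 8.568 min.

8.57 min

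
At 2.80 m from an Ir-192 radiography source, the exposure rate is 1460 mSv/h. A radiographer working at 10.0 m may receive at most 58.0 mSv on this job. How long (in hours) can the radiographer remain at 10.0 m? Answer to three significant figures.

0.507 h

Since intensity falls as 1/r², rate at 10.0 m:
1460 × (2.80/10.0)² = 1460 × 0.07840 = 114.5 mSv/h.
Stay time = 58.0 mSv ÷ 114.5 mSv/h = 0.5066 h.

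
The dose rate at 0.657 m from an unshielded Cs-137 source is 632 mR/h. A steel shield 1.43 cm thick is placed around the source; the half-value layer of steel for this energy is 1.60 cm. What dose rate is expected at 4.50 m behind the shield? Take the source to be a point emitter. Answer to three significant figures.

7.25 mR/h

Distance alone: (0.657/4.50)² = 0.02132, so 632 × 0.02132 = 13.47 mR/h.
Shield: 1.43/1.60 = 0.8937 half-value layers → attenuation 2^(−0.8937) = 0.5382.
Combined: 13.47 × 0.5382 = 7.250 mR/h.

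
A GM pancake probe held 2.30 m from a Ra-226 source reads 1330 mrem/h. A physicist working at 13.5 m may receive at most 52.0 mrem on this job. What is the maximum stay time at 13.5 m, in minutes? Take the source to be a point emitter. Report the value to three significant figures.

80.8 min

Using I₁d₁² = I₂d₂², rate at 13.5 m:
(2.30/13.5)² = 0.02903, so 1330 × 0.02903 = 38.61 mrem/h.
Stay time = 52.0 mrem ÷ 38.61 mrem/h = 1.347 h = 80.82 min.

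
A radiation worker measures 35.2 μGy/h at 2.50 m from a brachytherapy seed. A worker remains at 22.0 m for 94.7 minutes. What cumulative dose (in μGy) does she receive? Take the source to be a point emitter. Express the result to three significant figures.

0.717 μGy

Since intensity falls as 1/r², rate at 22.0 m:
(2.50/22.0)² = 0.01291, so 35.2 × 0.01291 = 0.4544 μGy/h.
Dose = rate × time = 0.4544 μGy/h × 1.578 h = 0.7170 μGy.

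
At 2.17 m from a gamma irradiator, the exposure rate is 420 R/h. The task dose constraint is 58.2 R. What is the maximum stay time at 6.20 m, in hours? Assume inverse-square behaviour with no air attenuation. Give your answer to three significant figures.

By the inverse-square law, rate at 6.20 m:
420 × (2.17/6.20)² = 420 × 0.1225 = 51.45 R/h.
Stay time = 58.2 R ÷ 51.45 R/h = 1.131 h.

1.13 h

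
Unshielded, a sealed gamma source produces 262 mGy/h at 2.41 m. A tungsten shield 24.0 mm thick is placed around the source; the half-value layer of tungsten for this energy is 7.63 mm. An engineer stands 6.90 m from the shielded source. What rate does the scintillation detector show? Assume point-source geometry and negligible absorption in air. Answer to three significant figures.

Distance alone: 262 × (2.41/6.90)² = 262 × 0.1220 = 31.96 mGy/h.
Shield: 24.0/7.63 = 3.145 half-value layers → attenuation 2^(−3.145) = 0.1130.
Combined: 31.96 × 0.1130 = 3.611 mGy/h.

3.61 mGy/h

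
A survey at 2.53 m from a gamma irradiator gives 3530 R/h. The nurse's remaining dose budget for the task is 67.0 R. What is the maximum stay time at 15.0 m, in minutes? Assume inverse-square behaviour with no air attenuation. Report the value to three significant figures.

Applying the 1/r² law, rate at 15.0 m:
3530 × (2.53/15.0)² = 3530 × 0.02845 = 100.4 R/h.
Stay time = 67.0 R ÷ 100.4 R/h = 0.6673 h = 40.04 min.

40.0 min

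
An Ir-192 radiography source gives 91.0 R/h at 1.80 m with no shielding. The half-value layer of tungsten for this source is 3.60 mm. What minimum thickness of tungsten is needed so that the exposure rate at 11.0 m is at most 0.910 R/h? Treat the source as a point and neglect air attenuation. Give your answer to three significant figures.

5.12 mm

At 11.0 m, distance alone gives 91.0 × (1.80/11.0)² = 91.0 × 0.02678 = 2.437 R/h.
Further attenuation needed: 2.437/0.910 = 2.678.
n = log₂(2.678) = 1.421 half-value layers.
Thickness = 1.421 × 3.60 mm = 5.116 mm.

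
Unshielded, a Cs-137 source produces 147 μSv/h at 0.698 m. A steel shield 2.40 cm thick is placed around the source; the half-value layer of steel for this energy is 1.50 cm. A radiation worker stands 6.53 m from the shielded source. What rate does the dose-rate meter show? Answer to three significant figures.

Distance alone: (0.698/6.53)² = 0.01143, so 147 × 0.01143 = 1.680 μSv/h.
Shield: 2.40/1.50 = 1.600 half-value layers → attenuation 2^(−1.600) = 0.3299.
Combined: 1.680 × 0.3299 = 0.5542 μSv/h.

0.554 μSv/h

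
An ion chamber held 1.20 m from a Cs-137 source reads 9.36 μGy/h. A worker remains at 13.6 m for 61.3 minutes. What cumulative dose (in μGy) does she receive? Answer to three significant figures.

Using I₁d₁² = I₂d₂², rate at 13.6 m:
(1.20/13.6)² = 0.007785, so 9.36 × 0.007785 = 0.07287 μGy/h.
Dose = rate × time = 0.07287 μGy/h × 1.022 h = 0.07447 μGy.

0.0745 μGy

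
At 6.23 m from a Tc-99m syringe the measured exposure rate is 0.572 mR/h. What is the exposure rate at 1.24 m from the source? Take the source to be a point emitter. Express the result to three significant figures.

14.4 mR/h

Since intensity falls as 1/r², scaling from 6.23 m to 1.24 m:
(6.23/1.24)² = 25.24, so 0.572 × 25.24 = 14.44 mR/h.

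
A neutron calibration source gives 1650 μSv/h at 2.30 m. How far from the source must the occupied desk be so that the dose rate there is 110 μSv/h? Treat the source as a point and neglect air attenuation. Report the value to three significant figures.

Applying the 1/r² law, d₂ = d₁·√(I₁/I₂).
I₁/I₂ = 1650/110 = 15.00, so d₂ = 2.30 × √15.00 = 8.908 m.

8.91 m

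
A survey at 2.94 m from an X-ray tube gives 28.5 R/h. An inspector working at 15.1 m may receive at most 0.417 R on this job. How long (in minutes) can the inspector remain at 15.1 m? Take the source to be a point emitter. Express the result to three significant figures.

Intensity scales as (d₁/d₂)², so rate at 15.1 m:
28.5 × (2.94/15.1)² = 28.5 × 0.03791 = 1.080 R/h.
Stay time = 0.417 R ÷ 1.080 R/h = 0.3861 h = 23.17 min.

23.2 min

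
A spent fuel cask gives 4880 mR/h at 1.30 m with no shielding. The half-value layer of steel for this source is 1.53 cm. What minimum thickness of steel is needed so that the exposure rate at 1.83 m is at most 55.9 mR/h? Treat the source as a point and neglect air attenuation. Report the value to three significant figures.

8.36 cm

At 1.83 m, distance alone gives (1.30/1.83)² = 0.5046, so 4880 × 0.5046 = 2462 mR/h.
Further attenuation needed: 2462/55.9 = 44.04.
n = log₂(44.04) = 5.461 half-value layers.
Thickness = 5.461 × 1.53 cm = 8.355 cm.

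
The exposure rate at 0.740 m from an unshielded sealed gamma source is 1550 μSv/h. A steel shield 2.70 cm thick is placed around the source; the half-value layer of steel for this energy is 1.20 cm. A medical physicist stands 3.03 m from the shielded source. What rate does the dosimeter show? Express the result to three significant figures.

Distance alone: (0.740/3.03)² = 0.05965, so 1550 × 0.05965 = 92.46 μSv/h.
Shield: 2.70/1.20 = 2.250 half-value layers → attenuation 2^(−2.250) = 0.2102.
Combined: 92.46 × 0.2102 = 19.44 μSv/h.

19.4 μSv/h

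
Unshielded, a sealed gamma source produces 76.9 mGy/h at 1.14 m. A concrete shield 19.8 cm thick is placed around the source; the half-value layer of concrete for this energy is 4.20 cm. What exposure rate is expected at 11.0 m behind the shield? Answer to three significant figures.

Distance alone: (1.14/11.0)² = 0.01074, so 76.9 × 0.01074 = 0.8259 mGy/h.
Shield: 19.8/4.20 = 4.714 half-value layers → attenuation 2^(−4.714) = 0.03810.
Combined: 0.8259 × 0.03810 = 0.03147 mGy/h.

0.0315 mGy/h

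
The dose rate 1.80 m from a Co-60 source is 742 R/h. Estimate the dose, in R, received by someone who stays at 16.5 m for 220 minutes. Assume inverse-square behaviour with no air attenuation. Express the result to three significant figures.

32.4 R

Applying the 1/r² law, rate at 16.5 m:
742 × (1.80/16.5)² = 742 × 0.01190 = 8.830 R/h.
Dose = rate × time = 8.830 R/h × 3.667 h = 32.38 R.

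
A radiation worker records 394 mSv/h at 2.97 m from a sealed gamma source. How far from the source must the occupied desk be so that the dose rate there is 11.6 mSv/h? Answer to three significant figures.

17.3 m

Using I₁d₁² = I₂d₂², d₂ = d₁·√(I₁/I₂).
I₁/I₂ = 394/11.6 = 33.97, so d₂ = 2.97 × √33.97 = 17.31 m.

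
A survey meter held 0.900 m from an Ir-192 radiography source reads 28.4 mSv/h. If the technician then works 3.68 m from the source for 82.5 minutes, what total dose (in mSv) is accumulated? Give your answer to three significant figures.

Since intensity falls as 1/r², rate at 3.68 m:
28.4 × (0.900/3.68)² = 28.4 × 0.05981 = 1.699 mSv/h.
Dose = rate × time = 1.699 mSv/h × 1.375 h = 2.336 mSv.

2.34 mSv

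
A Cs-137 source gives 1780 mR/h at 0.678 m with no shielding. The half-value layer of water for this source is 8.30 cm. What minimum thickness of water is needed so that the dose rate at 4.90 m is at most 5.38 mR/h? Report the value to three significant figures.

At 4.90 m, distance alone gives 1780 × (0.678/4.90)² = 1780 × 0.01915 = 34.09 mR/h.
Further attenuation needed: 34.09/5.38 = 6.336.
n = log₂(6.336) = 2.664 half-value layers.
Thickness = 2.664 × 8.30 cm = 22.11 cm.

22.1 cm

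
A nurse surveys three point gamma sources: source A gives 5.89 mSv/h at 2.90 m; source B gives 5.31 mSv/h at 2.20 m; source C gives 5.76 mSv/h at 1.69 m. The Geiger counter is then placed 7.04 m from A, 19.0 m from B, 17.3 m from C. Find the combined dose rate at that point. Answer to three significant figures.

By superposition, sum each source's inverse-square contribution:
A: 5.89 × (2.90/7.04)² = 0.9995 mSv/h
B: 5.31 × (2.20/19.0)² = 0.07119 mSv/h
C: 5.76 × (1.69/17.3)² = 0.05497 mSv/h
Total = 0.9995 + 0.07119 + 0.05497 = 1.126 mSv/h.

1.13 mSv/h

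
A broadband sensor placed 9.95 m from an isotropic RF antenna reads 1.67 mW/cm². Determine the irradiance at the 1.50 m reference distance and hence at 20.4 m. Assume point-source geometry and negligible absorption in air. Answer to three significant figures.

By the inverse-square law,
At 1.50 m: 1.67 × (9.95/1.50)² = 1.67 × 44.00 = 73.48 mW/cm²
At 20.4 m: (1.50/20.4)² = 0.005407, so 73.48 × 0.005407 = 0.3973 mW/cm².

73.5 mW/cm²; 0.397 mW/cm²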